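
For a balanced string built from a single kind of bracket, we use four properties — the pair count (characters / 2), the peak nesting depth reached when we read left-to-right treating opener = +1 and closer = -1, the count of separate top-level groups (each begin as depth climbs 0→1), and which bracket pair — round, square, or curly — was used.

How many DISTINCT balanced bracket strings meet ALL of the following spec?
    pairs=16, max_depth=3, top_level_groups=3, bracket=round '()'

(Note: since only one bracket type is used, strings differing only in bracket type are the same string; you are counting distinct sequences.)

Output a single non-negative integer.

Spec: pairs=16 depth=3 groups=3
Count(depth <= 3) = 153600
Count(depth <= 2) = 105
Count(depth == 3) = 153600 - 105 = 153495

Answer: 153495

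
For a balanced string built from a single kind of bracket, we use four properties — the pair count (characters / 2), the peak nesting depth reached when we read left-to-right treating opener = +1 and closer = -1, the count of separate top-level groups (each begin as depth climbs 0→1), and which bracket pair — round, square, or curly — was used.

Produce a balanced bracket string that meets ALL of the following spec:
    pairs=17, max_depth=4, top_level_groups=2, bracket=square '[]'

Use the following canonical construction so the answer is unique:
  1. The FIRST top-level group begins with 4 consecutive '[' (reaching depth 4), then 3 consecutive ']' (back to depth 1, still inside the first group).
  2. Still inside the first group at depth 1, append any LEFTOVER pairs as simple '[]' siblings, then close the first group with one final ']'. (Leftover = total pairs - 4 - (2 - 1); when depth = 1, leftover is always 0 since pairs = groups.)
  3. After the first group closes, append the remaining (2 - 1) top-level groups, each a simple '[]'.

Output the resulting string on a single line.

Answer: [[[[]]][][][][][][][][][][][][]][]

Derivation:
Spec: pairs=17 depth=4 groups=2
Leftover pairs = 17 - 4 - (2-1) = 12
First group: deep chain of depth 4 + 12 sibling pairs
Remaining 1 groups: simple '[]' each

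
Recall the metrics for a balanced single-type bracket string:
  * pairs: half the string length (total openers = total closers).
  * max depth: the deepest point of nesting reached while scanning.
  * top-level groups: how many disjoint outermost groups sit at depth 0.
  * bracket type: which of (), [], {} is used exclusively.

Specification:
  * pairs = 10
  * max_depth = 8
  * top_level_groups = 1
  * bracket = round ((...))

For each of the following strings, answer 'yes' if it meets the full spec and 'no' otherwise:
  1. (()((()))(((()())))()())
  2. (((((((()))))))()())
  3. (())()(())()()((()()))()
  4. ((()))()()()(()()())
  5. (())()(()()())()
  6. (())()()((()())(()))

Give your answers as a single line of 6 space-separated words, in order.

Answer: no yes no no no no

Derivation:
String 1 '(()((()))(((()())))()())': depth seq [1 2 1 2 3 4 3 2 1 2 3 4 5 4 5 4 3 2 1 2 1 2 1 0]
  -> pairs=12 depth=5 groups=1 -> no
String 2 '(((((((()))))))()())': depth seq [1 2 3 4 5 6 7 8 7 6 5 4 3 2 1 2 1 2 1 0]
  -> pairs=10 depth=8 groups=1 -> yes
String 3 '(())()(())()()((()()))()': depth seq [1 2 1 0 1 0 1 2 1 0 1 0 1 0 1 2 3 2 3 2 1 0 1 0]
  -> pairs=12 depth=3 groups=7 -> no
String 4 '((()))()()()(()()())': depth seq [1 2 3 2 1 0 1 0 1 0 1 0 1 2 1 2 1 2 1 0]
  -> pairs=10 depth=3 groups=5 -> no
String 5 '(())()(()()())()': depth seq [1 2 1 0 1 0 1 2 1 2 1 2 1 0 1 0]
  -> pairs=8 depth=2 groups=4 -> no
String 6 '(())()()((()())(()))': depth seq [1 2 1 0 1 0 1 0 1 2 3 2 3 2 1 2 3 2 1 0]
  -> pairs=10 depth=3 groups=4 -> no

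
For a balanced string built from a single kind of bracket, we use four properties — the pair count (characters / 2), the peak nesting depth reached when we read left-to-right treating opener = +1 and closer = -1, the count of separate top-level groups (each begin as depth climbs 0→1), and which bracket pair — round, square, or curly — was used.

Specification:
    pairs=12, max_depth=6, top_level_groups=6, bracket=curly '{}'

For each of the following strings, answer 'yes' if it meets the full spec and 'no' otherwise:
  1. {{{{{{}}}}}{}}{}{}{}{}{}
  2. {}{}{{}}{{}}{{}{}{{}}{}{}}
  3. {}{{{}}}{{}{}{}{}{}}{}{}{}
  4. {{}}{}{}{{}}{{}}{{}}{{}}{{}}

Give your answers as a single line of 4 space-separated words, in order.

String 1 '{{{{{{}}}}}{}}{}{}{}{}{}': depth seq [1 2 3 4 5 6 5 4 3 2 1 2 1 0 1 0 1 0 1 0 1 0 1 0]
  -> pairs=12 depth=6 groups=6 -> yes
String 2 '{}{}{{}}{{}}{{}{}{{}}{}{}}': depth seq [1 0 1 0 1 2 1 0 1 2 1 0 1 2 1 2 1 2 3 2 1 2 1 2 1 0]
  -> pairs=13 depth=3 groups=5 -> no
String 3 '{}{{{}}}{{}{}{}{}{}}{}{}{}': depth seq [1 0 1 2 3 2 1 0 1 2 1 2 1 2 1 2 1 2 1 0 1 0 1 0 1 0]
  -> pairs=13 depth=3 groups=6 -> no
String 4 '{{}}{}{}{{}}{{}}{{}}{{}}{{}}': depth seq [1 2 1 0 1 0 1 0 1 2 1 0 1 2 1 0 1 2 1 0 1 2 1 0 1 2 1 0]
  -> pairs=14 depth=2 groups=8 -> no

Answer: yes no no no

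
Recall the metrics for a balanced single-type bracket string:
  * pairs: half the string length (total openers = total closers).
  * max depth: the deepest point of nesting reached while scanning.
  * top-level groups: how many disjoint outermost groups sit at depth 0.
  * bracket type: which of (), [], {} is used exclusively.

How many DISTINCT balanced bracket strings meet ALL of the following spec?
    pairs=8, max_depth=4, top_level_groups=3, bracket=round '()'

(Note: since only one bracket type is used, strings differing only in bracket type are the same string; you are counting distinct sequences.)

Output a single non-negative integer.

Spec: pairs=8 depth=4 groups=3
Count(depth <= 4) = 267
Count(depth <= 3) = 168
Count(depth == 4) = 267 - 168 = 99

Answer: 99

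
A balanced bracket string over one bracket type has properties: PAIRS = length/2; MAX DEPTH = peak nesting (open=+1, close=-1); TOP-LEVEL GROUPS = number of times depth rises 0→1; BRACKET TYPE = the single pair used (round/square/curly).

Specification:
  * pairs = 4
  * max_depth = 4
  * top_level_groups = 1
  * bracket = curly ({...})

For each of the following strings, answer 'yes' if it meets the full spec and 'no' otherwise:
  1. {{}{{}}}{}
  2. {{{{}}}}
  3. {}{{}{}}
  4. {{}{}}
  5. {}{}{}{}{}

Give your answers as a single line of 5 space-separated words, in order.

String 1 '{{}{{}}}{}': depth seq [1 2 1 2 3 2 1 0 1 0]
  -> pairs=5 depth=3 groups=2 -> no
String 2 '{{{{}}}}': depth seq [1 2 3 4 3 2 1 0]
  -> pairs=4 depth=4 groups=1 -> yes
String 3 '{}{{}{}}': depth seq [1 0 1 2 1 2 1 0]
  -> pairs=4 depth=2 groups=2 -> no
String 4 '{{}{}}': depth seq [1 2 1 2 1 0]
  -> pairs=3 depth=2 groups=1 -> no
String 5 '{}{}{}{}{}': depth seq [1 0 1 0 1 0 1 0 1 0]
  -> pairs=5 depth=1 groups=5 -> no

Answer: no yes no no no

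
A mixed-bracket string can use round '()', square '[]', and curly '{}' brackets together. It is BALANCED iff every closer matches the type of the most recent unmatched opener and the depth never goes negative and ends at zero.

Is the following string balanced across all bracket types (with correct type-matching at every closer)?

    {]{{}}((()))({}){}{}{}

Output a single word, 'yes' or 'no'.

Answer: no

Derivation:
pos 0: push '{'; stack = {
pos 1: saw closer ']' but top of stack is '{' (expected '}') → INVALID
Verdict: type mismatch at position 1: ']' closes '{' → no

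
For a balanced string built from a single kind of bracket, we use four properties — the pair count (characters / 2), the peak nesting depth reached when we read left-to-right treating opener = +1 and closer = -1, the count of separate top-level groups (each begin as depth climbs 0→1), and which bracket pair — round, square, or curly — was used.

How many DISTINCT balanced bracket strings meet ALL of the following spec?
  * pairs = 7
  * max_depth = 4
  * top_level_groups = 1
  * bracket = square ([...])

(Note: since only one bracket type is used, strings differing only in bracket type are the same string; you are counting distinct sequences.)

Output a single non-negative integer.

Spec: pairs=7 depth=4 groups=1
Count(depth <= 4) = 89
Count(depth <= 3) = 32
Count(depth == 4) = 89 - 32 = 57

Answer: 57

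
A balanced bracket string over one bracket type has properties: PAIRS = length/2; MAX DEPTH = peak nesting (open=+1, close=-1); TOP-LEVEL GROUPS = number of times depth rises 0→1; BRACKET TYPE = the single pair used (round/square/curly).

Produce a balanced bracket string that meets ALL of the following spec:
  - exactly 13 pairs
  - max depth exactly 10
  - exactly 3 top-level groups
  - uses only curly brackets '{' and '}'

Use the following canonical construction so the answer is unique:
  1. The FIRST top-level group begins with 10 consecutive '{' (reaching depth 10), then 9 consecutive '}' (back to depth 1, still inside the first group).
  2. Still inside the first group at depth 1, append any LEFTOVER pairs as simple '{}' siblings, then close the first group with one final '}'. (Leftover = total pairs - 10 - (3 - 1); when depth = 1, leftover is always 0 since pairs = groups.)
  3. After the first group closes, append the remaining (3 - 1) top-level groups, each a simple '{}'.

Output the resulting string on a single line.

Spec: pairs=13 depth=10 groups=3
Leftover pairs = 13 - 10 - (3-1) = 1
First group: deep chain of depth 10 + 1 sibling pairs
Remaining 2 groups: simple '{}' each

Answer: {{{{{{{{{{}}}}}}}}}{}}{}{}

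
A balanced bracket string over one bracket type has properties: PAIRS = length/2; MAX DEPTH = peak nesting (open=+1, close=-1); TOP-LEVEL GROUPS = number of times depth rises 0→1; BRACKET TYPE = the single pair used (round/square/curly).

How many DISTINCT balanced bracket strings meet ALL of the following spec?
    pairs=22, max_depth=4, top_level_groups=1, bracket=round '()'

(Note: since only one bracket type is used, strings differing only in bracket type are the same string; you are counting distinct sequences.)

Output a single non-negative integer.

Spec: pairs=22 depth=4 groups=1
Count(depth <= 4) = 165580141
Count(depth <= 3) = 1048576
Count(depth == 4) = 165580141 - 1048576 = 164531565

Answer: 164531565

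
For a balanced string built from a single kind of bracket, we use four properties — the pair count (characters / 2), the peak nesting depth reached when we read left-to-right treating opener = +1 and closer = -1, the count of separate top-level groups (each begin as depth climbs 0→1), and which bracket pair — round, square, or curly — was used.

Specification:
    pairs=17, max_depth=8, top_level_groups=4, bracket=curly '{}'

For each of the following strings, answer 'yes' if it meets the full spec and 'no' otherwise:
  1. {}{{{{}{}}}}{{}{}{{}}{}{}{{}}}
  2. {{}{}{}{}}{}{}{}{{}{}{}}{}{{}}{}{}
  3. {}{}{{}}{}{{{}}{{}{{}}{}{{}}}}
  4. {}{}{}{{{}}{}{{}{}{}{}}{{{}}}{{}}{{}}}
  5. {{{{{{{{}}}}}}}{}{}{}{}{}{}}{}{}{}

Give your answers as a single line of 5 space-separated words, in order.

String 1 '{}{{{{}{}}}}{{}{}{{}}{}{}{{}}}': depth seq [1 0 1 2 3 4 3 4 3 2 1 0 1 2 1 2 1 2 3 2 1 2 1 2 1 2 3 2 1 0]
  -> pairs=15 depth=4 groups=3 -> no
String 2 '{{}{}{}{}}{}{}{}{{}{}{}}{}{{}}{}{}': depth seq [1 2 1 2 1 2 1 2 1 0 1 0 1 0 1 0 1 2 1 2 1 2 1 0 1 0 1 2 1 0 1 0 1 0]
  -> pairs=17 depth=2 groups=9 -> no
String 3 '{}{}{{}}{}{{{}}{{}{{}}{}{{}}}}': depth seq [1 0 1 0 1 2 1 0 1 0 1 2 3 2 1 2 3 2 3 4 3 2 3 2 3 4 3 2 1 0]
  -> pairs=15 depth=4 groups=5 -> no
String 4 '{}{}{}{{{}}{}{{}{}{}{}}{{{}}}{{}}{{}}}': depth seq [1 0 1 0 1 0 1 2 3 2 1 2 1 2 3 2 3 2 3 2 3 2 1 2 3 4 3 2 1 2 3 2 1 2 3 2 1 0]
  -> pairs=19 depth=4 groups=4 -> no
String 5 '{{{{{{{{}}}}}}}{}{}{}{}{}{}}{}{}{}': depth seq [1 2 3 4 5 6 7 8 7 6 5 4 3 2 1 2 1 2 1 2 1 2 1 2 1 2 1 0 1 0 1 0 1 0]
  -> pairs=17 depth=8 groups=4 -> yes

Answer: no no no no yes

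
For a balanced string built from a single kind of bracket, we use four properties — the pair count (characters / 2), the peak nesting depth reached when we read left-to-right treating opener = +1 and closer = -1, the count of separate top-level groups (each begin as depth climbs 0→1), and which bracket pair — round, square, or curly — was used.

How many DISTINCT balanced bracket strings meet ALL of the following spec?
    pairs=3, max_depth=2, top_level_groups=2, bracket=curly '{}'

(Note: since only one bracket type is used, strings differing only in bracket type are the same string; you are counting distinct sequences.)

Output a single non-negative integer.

Answer: 2

Derivation:
Spec: pairs=3 depth=2 groups=2
Count(depth <= 2) = 2
Count(depth <= 1) = 0
Count(depth == 2) = 2 - 0 = 2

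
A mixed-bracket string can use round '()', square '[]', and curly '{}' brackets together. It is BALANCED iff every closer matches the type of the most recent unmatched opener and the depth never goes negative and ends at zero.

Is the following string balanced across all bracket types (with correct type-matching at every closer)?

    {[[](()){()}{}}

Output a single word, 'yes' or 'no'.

pos 0: push '{'; stack = {
pos 1: push '['; stack = {[
pos 2: push '['; stack = {[[
pos 3: ']' matches '['; pop; stack = {[
pos 4: push '('; stack = {[(
pos 5: push '('; stack = {[((
pos 6: ')' matches '('; pop; stack = {[(
pos 7: ')' matches '('; pop; stack = {[
pos 8: push '{'; stack = {[{
pos 9: push '('; stack = {[{(
pos 10: ')' matches '('; pop; stack = {[{
pos 11: '}' matches '{'; pop; stack = {[
pos 12: push '{'; stack = {[{
pos 13: '}' matches '{'; pop; stack = {[
pos 14: saw closer '}' but top of stack is '[' (expected ']') → INVALID
Verdict: type mismatch at position 14: '}' closes '[' → no

Answer: no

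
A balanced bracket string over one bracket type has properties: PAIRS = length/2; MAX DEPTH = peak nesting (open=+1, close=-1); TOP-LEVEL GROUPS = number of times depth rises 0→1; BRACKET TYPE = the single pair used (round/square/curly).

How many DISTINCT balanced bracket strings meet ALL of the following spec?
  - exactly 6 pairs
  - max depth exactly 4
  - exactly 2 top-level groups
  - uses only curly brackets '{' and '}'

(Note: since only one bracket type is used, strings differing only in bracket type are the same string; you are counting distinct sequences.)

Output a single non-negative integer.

Answer: 12

Derivation:
Spec: pairs=6 depth=4 groups=2
Count(depth <= 4) = 40
Count(depth <= 3) = 28
Count(depth == 4) = 40 - 28 = 12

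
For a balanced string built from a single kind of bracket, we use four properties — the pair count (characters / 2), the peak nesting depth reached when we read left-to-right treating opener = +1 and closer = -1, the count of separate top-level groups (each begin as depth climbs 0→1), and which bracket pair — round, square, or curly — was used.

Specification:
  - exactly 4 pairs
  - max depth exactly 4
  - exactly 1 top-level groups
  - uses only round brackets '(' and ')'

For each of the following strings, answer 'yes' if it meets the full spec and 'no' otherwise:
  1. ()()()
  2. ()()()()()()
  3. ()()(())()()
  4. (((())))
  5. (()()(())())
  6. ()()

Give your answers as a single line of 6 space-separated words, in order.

Answer: no no no yes no no

Derivation:
String 1 '()()()': depth seq [1 0 1 0 1 0]
  -> pairs=3 depth=1 groups=3 -> no
String 2 '()()()()()()': depth seq [1 0 1 0 1 0 1 0 1 0 1 0]
  -> pairs=6 depth=1 groups=6 -> no
String 3 '()()(())()()': depth seq [1 0 1 0 1 2 1 0 1 0 1 0]
  -> pairs=6 depth=2 groups=5 -> no
String 4 '(((())))': depth seq [1 2 3 4 3 2 1 0]
  -> pairs=4 depth=4 groups=1 -> yes
String 5 '(()()(())())': depth seq [1 2 1 2 1 2 3 2 1 2 1 0]
  -> pairs=6 depth=3 groups=1 -> no
String 6 '()()': depth seq [1 0 1 0]
  -> pairs=2 depth=1 groups=2 -> no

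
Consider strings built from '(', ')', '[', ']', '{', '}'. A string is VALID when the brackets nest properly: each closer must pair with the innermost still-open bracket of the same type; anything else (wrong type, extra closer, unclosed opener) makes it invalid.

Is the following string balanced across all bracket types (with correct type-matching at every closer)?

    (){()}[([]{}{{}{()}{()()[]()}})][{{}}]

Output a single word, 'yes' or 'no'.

Answer: yes

Derivation:
pos 0: push '('; stack = (
pos 1: ')' matches '('; pop; stack = (empty)
pos 2: push '{'; stack = {
pos 3: push '('; stack = {(
pos 4: ')' matches '('; pop; stack = {
pos 5: '}' matches '{'; pop; stack = (empty)
pos 6: push '['; stack = [
pos 7: push '('; stack = [(
pos 8: push '['; stack = [([
pos 9: ']' matches '['; pop; stack = [(
pos 10: push '{'; stack = [({
pos 11: '}' matches '{'; pop; stack = [(
pos 12: push '{'; stack = [({
pos 13: push '{'; stack = [({{
pos 14: '}' matches '{'; pop; stack = [({
pos 15: push '{'; stack = [({{
pos 16: push '('; stack = [({{(
pos 17: ')' matches '('; pop; stack = [({{
pos 18: '}' matches '{'; pop; stack = [({
pos 19: push '{'; stack = [({{
pos 20: push '('; stack = [({{(
pos 21: ')' matches '('; pop; stack = [({{
pos 22: push '('; stack = [({{(
pos 23: ')' matches '('; pop; stack = [({{
pos 24: push '['; stack = [({{[
pos 25: ']' matches '['; pop; stack = [({{
pos 26: push '('; stack = [({{(
pos 27: ')' matches '('; pop; stack = [({{
pos 28: '}' matches '{'; pop; stack = [({
pos 29: '}' matches '{'; pop; stack = [(
pos 30: ')' matches '('; pop; stack = [
pos 31: ']' matches '['; pop; stack = (empty)
pos 32: push '['; stack = [
pos 33: push '{'; stack = [{
pos 34: push '{'; stack = [{{
pos 35: '}' matches '{'; pop; stack = [{
pos 36: '}' matches '{'; pop; stack = [
pos 37: ']' matches '['; pop; stack = (empty)
end: stack empty → VALID
Verdict: properly nested → yes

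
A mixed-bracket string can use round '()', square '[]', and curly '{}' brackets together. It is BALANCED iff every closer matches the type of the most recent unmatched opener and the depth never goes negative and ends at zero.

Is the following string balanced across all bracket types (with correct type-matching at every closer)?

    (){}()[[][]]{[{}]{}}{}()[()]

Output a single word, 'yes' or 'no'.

pos 0: push '('; stack = (
pos 1: ')' matches '('; pop; stack = (empty)
pos 2: push '{'; stack = {
pos 3: '}' matches '{'; pop; stack = (empty)
pos 4: push '('; stack = (
pos 5: ')' matches '('; pop; stack = (empty)
pos 6: push '['; stack = [
pos 7: push '['; stack = [[
pos 8: ']' matches '['; pop; stack = [
pos 9: push '['; stack = [[
pos 10: ']' matches '['; pop; stack = [
pos 11: ']' matches '['; pop; stack = (empty)
pos 12: push '{'; stack = {
pos 13: push '['; stack = {[
pos 14: push '{'; stack = {[{
pos 15: '}' matches '{'; pop; stack = {[
pos 16: ']' matches '['; pop; stack = {
pos 17: push '{'; stack = {{
pos 18: '}' matches '{'; pop; stack = {
pos 19: '}' matches '{'; pop; stack = (empty)
pos 20: push '{'; stack = {
pos 21: '}' matches '{'; pop; stack = (empty)
pos 22: push '('; stack = (
pos 23: ')' matches '('; pop; stack = (empty)
pos 24: push '['; stack = [
pos 25: push '('; stack = [(
pos 26: ')' matches '('; pop; stack = [
pos 27: ']' matches '['; pop; stack = (empty)
end: stack empty → VALID
Verdict: properly nested → yes

Answer: yes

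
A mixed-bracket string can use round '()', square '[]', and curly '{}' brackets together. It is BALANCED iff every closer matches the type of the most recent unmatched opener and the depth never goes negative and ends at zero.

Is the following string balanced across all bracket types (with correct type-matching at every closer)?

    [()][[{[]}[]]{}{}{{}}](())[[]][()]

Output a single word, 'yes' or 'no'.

pos 0: push '['; stack = [
pos 1: push '('; stack = [(
pos 2: ')' matches '('; pop; stack = [
pos 3: ']' matches '['; pop; stack = (empty)
pos 4: push '['; stack = [
pos 5: push '['; stack = [[
pos 6: push '{'; stack = [[{
pos 7: push '['; stack = [[{[
pos 8: ']' matches '['; pop; stack = [[{
pos 9: '}' matches '{'; pop; stack = [[
pos 10: push '['; stack = [[[
pos 11: ']' matches '['; pop; stack = [[
pos 12: ']' matches '['; pop; stack = [
pos 13: push '{'; stack = [{
pos 14: '}' matches '{'; pop; stack = [
pos 15: push '{'; stack = [{
pos 16: '}' matches '{'; pop; stack = [
pos 17: push '{'; stack = [{
pos 18: push '{'; stack = [{{
pos 19: '}' matches '{'; pop; stack = [{
pos 20: '}' matches '{'; pop; stack = [
pos 21: ']' matches '['; pop; stack = (empty)
pos 22: push '('; stack = (
pos 23: push '('; stack = ((
pos 24: ')' matches '('; pop; stack = (
pos 25: ')' matches '('; pop; stack = (empty)
pos 26: push '['; stack = [
pos 27: push '['; stack = [[
pos 28: ']' matches '['; pop; stack = [
pos 29: ']' matches '['; pop; stack = (empty)
pos 30: push '['; stack = [
pos 31: push '('; stack = [(
pos 32: ')' matches '('; pop; stack = [
pos 33: ']' matches '['; pop; stack = (empty)
end: stack empty → VALID
Verdict: properly nested → yes

Answer: yes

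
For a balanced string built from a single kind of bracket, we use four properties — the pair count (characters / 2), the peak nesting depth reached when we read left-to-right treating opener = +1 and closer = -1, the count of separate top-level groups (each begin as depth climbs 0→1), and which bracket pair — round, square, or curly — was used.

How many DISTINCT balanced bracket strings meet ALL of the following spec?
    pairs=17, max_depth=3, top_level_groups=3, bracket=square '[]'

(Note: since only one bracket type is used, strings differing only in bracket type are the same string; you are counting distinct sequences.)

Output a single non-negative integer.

Answer: 343944

Derivation:
Spec: pairs=17 depth=3 groups=3
Count(depth <= 3) = 344064
Count(depth <= 2) = 120
Count(depth == 3) = 344064 - 120 = 343944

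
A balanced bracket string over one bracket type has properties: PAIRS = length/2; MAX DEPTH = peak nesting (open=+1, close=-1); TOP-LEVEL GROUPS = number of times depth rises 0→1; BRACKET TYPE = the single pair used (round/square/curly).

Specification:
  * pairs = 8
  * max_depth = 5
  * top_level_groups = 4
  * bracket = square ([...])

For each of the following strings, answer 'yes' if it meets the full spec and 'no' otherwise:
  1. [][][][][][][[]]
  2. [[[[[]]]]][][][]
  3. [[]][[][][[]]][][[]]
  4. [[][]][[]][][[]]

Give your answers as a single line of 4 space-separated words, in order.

String 1 '[][][][][][][[]]': depth seq [1 0 1 0 1 0 1 0 1 0 1 0 1 2 1 0]
  -> pairs=8 depth=2 groups=7 -> no
String 2 '[[[[[]]]]][][][]': depth seq [1 2 3 4 5 4 3 2 1 0 1 0 1 0 1 0]
  -> pairs=8 depth=5 groups=4 -> yes
String 3 '[[]][[][][[]]][][[]]': depth seq [1 2 1 0 1 2 1 2 1 2 3 2 1 0 1 0 1 2 1 0]
  -> pairs=10 depth=3 groups=4 -> no
String 4 '[[][]][[]][][[]]': depth seq [1 2 1 2 1 0 1 2 1 0 1 0 1 2 1 0]
  -> pairs=8 depth=2 groups=4 -> no

Answer: no yes no no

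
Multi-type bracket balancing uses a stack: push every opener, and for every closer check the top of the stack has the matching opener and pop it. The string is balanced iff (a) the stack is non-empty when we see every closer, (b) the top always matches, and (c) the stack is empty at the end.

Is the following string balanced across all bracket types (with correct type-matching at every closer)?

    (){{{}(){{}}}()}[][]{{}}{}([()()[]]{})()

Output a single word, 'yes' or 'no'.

pos 0: push '('; stack = (
pos 1: ')' matches '('; pop; stack = (empty)
pos 2: push '{'; stack = {
pos 3: push '{'; stack = {{
pos 4: push '{'; stack = {{{
pos 5: '}' matches '{'; pop; stack = {{
pos 6: push '('; stack = {{(
pos 7: ')' matches '('; pop; stack = {{
pos 8: push '{'; stack = {{{
pos 9: push '{'; stack = {{{{
pos 10: '}' matches '{'; pop; stack = {{{
pos 11: '}' matches '{'; pop; stack = {{
pos 12: '}' matches '{'; pop; stack = {
pos 13: push '('; stack = {(
pos 14: ')' matches '('; pop; stack = {
pos 15: '}' matches '{'; pop; stack = (empty)
pos 16: push '['; stack = [
pos 17: ']' matches '['; pop; stack = (empty)
pos 18: push '['; stack = [
pos 19: ']' matches '['; pop; stack = (empty)
pos 20: push '{'; stack = {
pos 21: push '{'; stack = {{
pos 22: '}' matches '{'; pop; stack = {
pos 23: '}' matches '{'; pop; stack = (empty)
pos 24: push '{'; stack = {
pos 25: '}' matches '{'; pop; stack = (empty)
pos 26: push '('; stack = (
pos 27: push '['; stack = ([
pos 28: push '('; stack = ([(
pos 29: ')' matches '('; pop; stack = ([
pos 30: push '('; stack = ([(
pos 31: ')' matches '('; pop; stack = ([
pos 32: push '['; stack = ([[
pos 33: ']' matches '['; pop; stack = ([
pos 34: ']' matches '['; pop; stack = (
pos 35: push '{'; stack = ({
pos 36: '}' matches '{'; pop; stack = (
pos 37: ')' matches '('; pop; stack = (empty)
pos 38: push '('; stack = (
pos 39: ')' matches '('; pop; stack = (empty)
end: stack empty → VALID
Verdict: properly nested → yes

Answer: yes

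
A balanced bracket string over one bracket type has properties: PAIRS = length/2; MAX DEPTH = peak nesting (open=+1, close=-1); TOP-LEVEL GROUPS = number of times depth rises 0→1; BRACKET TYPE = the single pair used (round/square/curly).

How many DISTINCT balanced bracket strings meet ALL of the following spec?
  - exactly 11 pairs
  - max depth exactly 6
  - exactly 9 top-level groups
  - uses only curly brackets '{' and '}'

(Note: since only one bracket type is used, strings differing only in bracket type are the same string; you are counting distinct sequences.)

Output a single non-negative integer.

Answer: 0

Derivation:
Spec: pairs=11 depth=6 groups=9
Count(depth <= 6) = 54
Count(depth <= 5) = 54
Count(depth == 6) = 54 - 54 = 0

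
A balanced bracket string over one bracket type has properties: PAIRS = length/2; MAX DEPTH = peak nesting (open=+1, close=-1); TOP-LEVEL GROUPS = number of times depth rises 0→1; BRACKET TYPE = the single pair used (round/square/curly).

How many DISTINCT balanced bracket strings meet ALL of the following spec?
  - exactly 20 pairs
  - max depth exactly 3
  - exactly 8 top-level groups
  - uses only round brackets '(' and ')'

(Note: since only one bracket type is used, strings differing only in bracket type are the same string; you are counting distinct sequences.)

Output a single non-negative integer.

Answer: 8132044

Derivation:
Spec: pairs=20 depth=3 groups=8
Count(depth <= 3) = 8182432
Count(depth <= 2) = 50388
Count(depth == 3) = 8182432 - 50388 = 8132044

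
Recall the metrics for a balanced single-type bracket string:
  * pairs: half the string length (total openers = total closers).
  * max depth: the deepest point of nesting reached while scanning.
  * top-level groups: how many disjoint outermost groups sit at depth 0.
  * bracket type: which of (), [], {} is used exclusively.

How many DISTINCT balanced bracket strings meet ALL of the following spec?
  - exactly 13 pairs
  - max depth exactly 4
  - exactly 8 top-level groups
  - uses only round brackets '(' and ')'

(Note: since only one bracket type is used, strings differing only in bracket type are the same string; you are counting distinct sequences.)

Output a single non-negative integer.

Answer: 704

Derivation:
Spec: pairs=13 depth=4 groups=8
Count(depth <= 4) = 3688
Count(depth <= 3) = 2984
Count(depth == 4) = 3688 - 2984 = 704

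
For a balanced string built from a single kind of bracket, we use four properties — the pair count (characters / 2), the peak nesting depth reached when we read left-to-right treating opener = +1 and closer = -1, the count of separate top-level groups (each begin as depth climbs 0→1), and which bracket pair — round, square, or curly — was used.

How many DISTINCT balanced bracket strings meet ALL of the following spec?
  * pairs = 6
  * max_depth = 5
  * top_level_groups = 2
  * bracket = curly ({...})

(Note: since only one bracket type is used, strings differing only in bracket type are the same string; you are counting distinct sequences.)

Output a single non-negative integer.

Answer: 2

Derivation:
Spec: pairs=6 depth=5 groups=2
Count(depth <= 5) = 42
Count(depth <= 4) = 40
Count(depth == 5) = 42 - 40 = 2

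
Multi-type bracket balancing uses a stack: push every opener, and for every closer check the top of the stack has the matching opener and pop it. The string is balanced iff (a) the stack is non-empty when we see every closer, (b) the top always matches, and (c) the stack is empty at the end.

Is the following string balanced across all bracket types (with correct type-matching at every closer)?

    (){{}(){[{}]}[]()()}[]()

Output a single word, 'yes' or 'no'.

Answer: yes

Derivation:
pos 0: push '('; stack = (
pos 1: ')' matches '('; pop; stack = (empty)
pos 2: push '{'; stack = {
pos 3: push '{'; stack = {{
pos 4: '}' matches '{'; pop; stack = {
pos 5: push '('; stack = {(
pos 6: ')' matches '('; pop; stack = {
pos 7: push '{'; stack = {{
pos 8: push '['; stack = {{[
pos 9: push '{'; stack = {{[{
pos 10: '}' matches '{'; pop; stack = {{[
pos 11: ']' matches '['; pop; stack = {{
pos 12: '}' matches '{'; pop; stack = {
pos 13: push '['; stack = {[
pos 14: ']' matches '['; pop; stack = {
pos 15: push '('; stack = {(
pos 16: ')' matches '('; pop; stack = {
pos 17: push '('; stack = {(
pos 18: ')' matches '('; pop; stack = {
pos 19: '}' matches '{'; pop; stack = (empty)
pos 20: push '['; stack = [
pos 21: ']' matches '['; pop; stack = (empty)
pos 22: push '('; stack = (
pos 23: ')' matches '('; pop; stack = (empty)
end: stack empty → VALID
Verdict: properly nested → yes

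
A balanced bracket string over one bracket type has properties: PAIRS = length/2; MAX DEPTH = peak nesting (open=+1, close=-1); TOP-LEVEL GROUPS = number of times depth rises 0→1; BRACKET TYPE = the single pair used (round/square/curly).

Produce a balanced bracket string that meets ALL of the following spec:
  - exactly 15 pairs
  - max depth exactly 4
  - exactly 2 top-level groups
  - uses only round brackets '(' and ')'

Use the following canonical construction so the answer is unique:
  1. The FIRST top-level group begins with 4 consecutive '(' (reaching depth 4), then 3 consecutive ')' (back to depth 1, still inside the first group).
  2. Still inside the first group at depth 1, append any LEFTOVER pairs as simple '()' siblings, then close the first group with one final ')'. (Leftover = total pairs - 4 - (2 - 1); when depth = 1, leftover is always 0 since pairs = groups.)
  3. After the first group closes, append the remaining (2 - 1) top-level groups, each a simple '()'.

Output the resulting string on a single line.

Answer: (((()))()()()()()()()()()())()

Derivation:
Spec: pairs=15 depth=4 groups=2
Leftover pairs = 15 - 4 - (2-1) = 10
First group: deep chain of depth 4 + 10 sibling pairs
Remaining 1 groups: simple '()' each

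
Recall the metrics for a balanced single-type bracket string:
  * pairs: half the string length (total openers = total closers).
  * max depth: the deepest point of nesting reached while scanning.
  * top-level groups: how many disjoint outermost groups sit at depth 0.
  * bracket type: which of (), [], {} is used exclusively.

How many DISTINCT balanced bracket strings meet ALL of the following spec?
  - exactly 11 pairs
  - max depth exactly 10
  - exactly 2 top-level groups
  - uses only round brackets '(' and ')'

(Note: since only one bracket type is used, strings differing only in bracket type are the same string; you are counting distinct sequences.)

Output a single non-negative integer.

Answer: 2

Derivation:
Spec: pairs=11 depth=10 groups=2
Count(depth <= 10) = 16796
Count(depth <= 9) = 16794
Count(depth == 10) = 16796 - 16794 = 2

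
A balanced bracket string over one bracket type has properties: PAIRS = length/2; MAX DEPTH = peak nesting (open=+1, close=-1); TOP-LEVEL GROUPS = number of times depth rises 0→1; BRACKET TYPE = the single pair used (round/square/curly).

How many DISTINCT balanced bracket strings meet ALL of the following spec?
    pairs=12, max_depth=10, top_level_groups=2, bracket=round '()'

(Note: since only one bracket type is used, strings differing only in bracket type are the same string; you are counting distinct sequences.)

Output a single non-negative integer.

Answer: 36

Derivation:
Spec: pairs=12 depth=10 groups=2
Count(depth <= 10) = 58784
Count(depth <= 9) = 58748
Count(depth == 10) = 58784 - 58748 = 36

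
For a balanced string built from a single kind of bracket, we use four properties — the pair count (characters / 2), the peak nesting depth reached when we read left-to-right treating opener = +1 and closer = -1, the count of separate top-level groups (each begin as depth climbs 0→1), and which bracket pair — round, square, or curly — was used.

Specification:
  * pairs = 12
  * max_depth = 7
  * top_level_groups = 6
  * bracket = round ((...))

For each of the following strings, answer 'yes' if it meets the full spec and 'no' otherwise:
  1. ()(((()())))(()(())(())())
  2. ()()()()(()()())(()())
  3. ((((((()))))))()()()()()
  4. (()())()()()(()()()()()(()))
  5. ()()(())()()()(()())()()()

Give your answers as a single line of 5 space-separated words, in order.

String 1 '()(((()())))(()(())(())())': depth seq [1 0 1 2 3 4 3 4 3 2 1 0 1 2 1 2 3 2 1 2 3 2 1 2 1 0]
  -> pairs=13 depth=4 groups=3 -> no
String 2 '()()()()(()()())(()())': depth seq [1 0 1 0 1 0 1 0 1 2 1 2 1 2 1 0 1 2 1 2 1 0]
  -> pairs=11 depth=2 groups=6 -> no
String 3 '((((((()))))))()()()()()': depth seq [1 2 3 4 5 6 7 6 5 4 3 2 1 0 1 0 1 0 1 0 1 0 1 0]
  -> pairs=12 depth=7 groups=6 -> yes
String 4 '(()())()()()(()()()()()(()))': depth seq [1 2 1 2 1 0 1 0 1 0 1 0 1 2 1 2 1 2 1 2 1 2 1 2 3 2 1 0]
  -> pairs=14 depth=3 groups=5 -> no
String 5 '()()(())()()()(()())()()()': depth seq [1 0 1 0 1 2 1 0 1 0 1 0 1 0 1 2 1 2 1 0 1 0 1 0 1 0]
  -> pairs=13 depth=2 groups=10 -> no

Answer: no no yes no no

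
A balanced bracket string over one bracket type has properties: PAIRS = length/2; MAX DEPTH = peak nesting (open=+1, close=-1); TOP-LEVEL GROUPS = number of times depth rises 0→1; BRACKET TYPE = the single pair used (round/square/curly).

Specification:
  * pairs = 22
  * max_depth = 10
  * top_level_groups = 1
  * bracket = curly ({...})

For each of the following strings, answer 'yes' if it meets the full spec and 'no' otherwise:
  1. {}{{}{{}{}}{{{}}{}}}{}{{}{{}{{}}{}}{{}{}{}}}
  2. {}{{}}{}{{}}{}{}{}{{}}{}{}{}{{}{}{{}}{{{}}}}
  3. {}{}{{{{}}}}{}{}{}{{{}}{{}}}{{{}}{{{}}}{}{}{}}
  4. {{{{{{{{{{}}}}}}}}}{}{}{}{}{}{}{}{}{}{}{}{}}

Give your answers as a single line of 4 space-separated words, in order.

Answer: no no no yes

Derivation:
String 1 '{}{{}{{}{}}{{{}}{}}}{}{{}{{}{{}}{}}{{}{}{}}}': depth seq [1 0 1 2 1 2 3 2 3 2 1 2 3 4 3 2 3 2 1 0 1 0 1 2 1 2 3 2 3 4 3 2 3 2 1 2 3 2 3 2 3 2 1 0]
  -> pairs=22 depth=4 groups=4 -> no
String 2 '{}{{}}{}{{}}{}{}{}{{}}{}{}{}{{}{}{{}}{{{}}}}': depth seq [1 0 1 2 1 0 1 0 1 2 1 0 1 0 1 0 1 0 1 2 1 0 1 0 1 0 1 0 1 2 1 2 1 2 3 2 1 2 3 4 3 2 1 0]
  -> pairs=22 depth=4 groups=12 -> no
String 3 '{}{}{{{{}}}}{}{}{}{{{}}{{}}}{{{}}{{{}}}{}{}{}}': depth seq [1 0 1 0 1 2 3 4 3 2 1 0 1 0 1 0 1 0 1 2 3 2 1 2 3 2 1 0 1 2 3 2 1 2 3 4 3 2 1 2 1 2 1 2 1 0]
  -> pairs=23 depth=4 groups=8 -> no
String 4 '{{{{{{{{{{}}}}}}}}}{}{}{}{}{}{}{}{}{}{}{}{}}': depth seq [1 2 3 4 5 6 7 8 9 10 9 8 7 6 5 4 3 2 1 2 1 2 1 2 1 2 1 2 1 2 1 2 1 2 1 2 1 2 1 2 1 2 1 0]
  -> pairs=22 depth=10 groups=1 -> yes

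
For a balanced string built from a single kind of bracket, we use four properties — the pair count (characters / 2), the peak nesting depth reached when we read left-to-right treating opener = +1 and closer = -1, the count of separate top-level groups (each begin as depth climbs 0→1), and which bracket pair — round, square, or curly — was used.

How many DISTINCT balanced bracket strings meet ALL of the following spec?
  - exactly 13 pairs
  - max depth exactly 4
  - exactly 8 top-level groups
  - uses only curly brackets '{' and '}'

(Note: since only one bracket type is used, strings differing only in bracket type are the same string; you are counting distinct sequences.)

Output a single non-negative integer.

Spec: pairs=13 depth=4 groups=8
Count(depth <= 4) = 3688
Count(depth <= 3) = 2984
Count(depth == 4) = 3688 - 2984 = 704

Answer: 704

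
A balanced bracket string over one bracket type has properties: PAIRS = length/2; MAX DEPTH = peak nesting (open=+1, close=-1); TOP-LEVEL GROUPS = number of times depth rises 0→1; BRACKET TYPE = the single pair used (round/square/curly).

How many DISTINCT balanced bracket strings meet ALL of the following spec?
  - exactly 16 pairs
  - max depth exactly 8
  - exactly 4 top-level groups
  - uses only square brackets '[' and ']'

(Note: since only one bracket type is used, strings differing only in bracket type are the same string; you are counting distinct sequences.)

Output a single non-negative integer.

Answer: 146016

Derivation:
Spec: pairs=16 depth=8 groups=4
Count(depth <= 8) = 4297761
Count(depth <= 7) = 4151745
Count(depth == 8) = 4297761 - 4151745 = 146016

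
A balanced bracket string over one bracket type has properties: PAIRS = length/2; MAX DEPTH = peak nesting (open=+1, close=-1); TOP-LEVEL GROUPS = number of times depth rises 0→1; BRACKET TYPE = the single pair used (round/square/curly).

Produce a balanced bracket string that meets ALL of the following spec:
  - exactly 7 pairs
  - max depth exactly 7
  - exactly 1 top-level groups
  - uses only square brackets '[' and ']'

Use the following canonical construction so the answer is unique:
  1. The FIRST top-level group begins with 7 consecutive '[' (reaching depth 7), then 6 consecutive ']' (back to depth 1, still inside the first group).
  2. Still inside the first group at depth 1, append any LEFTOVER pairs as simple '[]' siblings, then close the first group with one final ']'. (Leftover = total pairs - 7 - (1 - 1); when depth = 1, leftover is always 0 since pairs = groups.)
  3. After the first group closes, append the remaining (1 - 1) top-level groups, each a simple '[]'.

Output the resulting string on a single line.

Spec: pairs=7 depth=7 groups=1
Leftover pairs = 7 - 7 - (1-1) = 0
First group: deep chain of depth 7 + 0 sibling pairs
Remaining 0 groups: simple '[]' each

Answer: [[[[[[[]]]]]]]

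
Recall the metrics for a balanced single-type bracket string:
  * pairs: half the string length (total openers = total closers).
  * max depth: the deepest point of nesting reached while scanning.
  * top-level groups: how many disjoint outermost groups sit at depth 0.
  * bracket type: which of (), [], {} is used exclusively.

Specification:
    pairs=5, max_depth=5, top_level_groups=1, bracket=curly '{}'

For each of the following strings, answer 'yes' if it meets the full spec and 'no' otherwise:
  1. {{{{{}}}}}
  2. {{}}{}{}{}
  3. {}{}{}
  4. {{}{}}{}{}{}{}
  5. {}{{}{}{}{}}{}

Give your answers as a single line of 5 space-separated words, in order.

Answer: yes no no no no

Derivation:
String 1 '{{{{{}}}}}': depth seq [1 2 3 4 5 4 3 2 1 0]
  -> pairs=5 depth=5 groups=1 -> yes
String 2 '{{}}{}{}{}': depth seq [1 2 1 0 1 0 1 0 1 0]
  -> pairs=5 depth=2 groups=4 -> no
String 3 '{}{}{}': depth seq [1 0 1 0 1 0]
  -> pairs=3 depth=1 groups=3 -> no
String 4 '{{}{}}{}{}{}{}': depth seq [1 2 1 2 1 0 1 0 1 0 1 0 1 0]
  -> pairs=7 depth=2 groups=5 -> no
String 5 '{}{{}{}{}{}}{}': depth seq [1 0 1 2 1 2 1 2 1 2 1 0 1 0]
  -> pairs=7 depth=2 groups=3 -> no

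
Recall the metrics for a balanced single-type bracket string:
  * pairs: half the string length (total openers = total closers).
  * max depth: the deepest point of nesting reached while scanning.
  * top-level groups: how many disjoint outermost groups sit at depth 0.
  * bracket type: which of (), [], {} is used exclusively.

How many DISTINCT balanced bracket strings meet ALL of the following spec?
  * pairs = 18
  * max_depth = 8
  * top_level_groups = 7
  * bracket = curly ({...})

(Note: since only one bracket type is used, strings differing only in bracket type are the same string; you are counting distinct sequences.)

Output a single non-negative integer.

Spec: pairs=18 depth=8 groups=7
Count(depth <= 8) = 8333234
Count(depth <= 7) = 8250963
Count(depth == 8) = 8333234 - 8250963 = 82271

Answer: 82271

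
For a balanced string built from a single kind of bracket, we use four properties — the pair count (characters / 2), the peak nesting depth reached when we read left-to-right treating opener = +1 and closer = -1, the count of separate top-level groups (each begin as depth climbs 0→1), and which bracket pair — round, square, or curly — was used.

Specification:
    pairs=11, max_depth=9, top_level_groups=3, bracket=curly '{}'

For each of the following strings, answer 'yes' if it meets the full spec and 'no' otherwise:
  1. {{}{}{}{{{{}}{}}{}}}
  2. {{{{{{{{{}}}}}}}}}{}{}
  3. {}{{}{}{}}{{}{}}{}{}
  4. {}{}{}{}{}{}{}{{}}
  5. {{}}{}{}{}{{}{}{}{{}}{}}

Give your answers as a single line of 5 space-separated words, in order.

Answer: no yes no no no

Derivation:
String 1 '{{}{}{}{{{{}}{}}{}}}': depth seq [1 2 1 2 1 2 1 2 3 4 5 4 3 4 3 2 3 2 1 0]
  -> pairs=10 depth=5 groups=1 -> no
String 2 '{{{{{{{{{}}}}}}}}}{}{}': depth seq [1 2 3 4 5 6 7 8 9 8 7 6 5 4 3 2 1 0 1 0 1 0]
  -> pairs=11 depth=9 groups=3 -> yes
String 3 '{}{{}{}{}}{{}{}}{}{}': depth seq [1 0 1 2 1 2 1 2 1 0 1 2 1 2 1 0 1 0 1 0]
  -> pairs=10 depth=2 groups=5 -> no
String 4 '{}{}{}{}{}{}{}{{}}': depth seq [1 0 1 0 1 0 1 0 1 0 1 0 1 0 1 2 1 0]
  -> pairs=9 depth=2 groups=8 -> no
String 5 '{{}}{}{}{}{{}{}{}{{}}{}}': depth seq [1 2 1 0 1 0 1 0 1 0 1 2 1 2 1 2 1 2 3 2 1 2 1 0]
  -> pairs=12 depth=3 groups=5 -> no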